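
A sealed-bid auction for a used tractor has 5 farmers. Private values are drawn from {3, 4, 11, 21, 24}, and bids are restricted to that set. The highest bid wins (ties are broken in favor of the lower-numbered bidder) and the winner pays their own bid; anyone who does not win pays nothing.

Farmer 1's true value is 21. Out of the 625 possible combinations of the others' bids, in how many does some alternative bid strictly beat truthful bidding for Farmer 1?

81

Others bid (3, 3, 3, 3): truth gives 0; bid 3 gives 18 > 0. Violating.
Others bid (3, 3, 3, 4): truth gives 0; bid 4 gives 17 > 0. Violating.
Others bid (3, 3, 3, 11): truth gives 0; bid 11 gives 10 > 0. Violating.
Others bid (3, 3, 4, 3): truth gives 0; bid 4 gives 17 > 0. Violating.
Others bid (3, 3, 3, 21): truth gives 0; no alternative beats it.
Others bid (3, 3, 3, 24): truth gives 0; no alternative beats it.
(Checking all 625 profiles: 81 have a profitable deviation, 544 do not.)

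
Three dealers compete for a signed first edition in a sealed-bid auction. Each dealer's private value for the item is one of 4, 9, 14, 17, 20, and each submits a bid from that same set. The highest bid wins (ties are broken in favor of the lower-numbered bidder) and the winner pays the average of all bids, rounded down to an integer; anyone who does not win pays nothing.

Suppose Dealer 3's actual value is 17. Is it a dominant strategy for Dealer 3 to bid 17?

No

Consider the case where Dealer 1 bids 4 and Dealer 2 bids 4.
Truthful bid 17: wins, pays 8, utility 17 - 8 = 9.
Bid 9 instead: wins, pays 5, utility 17 - 5 = 12.
Since 12 > 9, bidding 9 is strictly better here, so truthful bidding is not dominant.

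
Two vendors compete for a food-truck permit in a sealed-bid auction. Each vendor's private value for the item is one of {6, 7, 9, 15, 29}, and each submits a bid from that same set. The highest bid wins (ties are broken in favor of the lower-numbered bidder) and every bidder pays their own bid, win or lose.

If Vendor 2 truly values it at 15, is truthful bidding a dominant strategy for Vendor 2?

No

Consider the case where Vendor 1 bids 6.
Truthful bid 15: wins, pays 15, utility 15 - 15 = 0.
Bid 7 instead: wins, pays 7, utility 15 - 7 = 8.
Since 8 > 0, bidding 7 is strictly better here, so truthful bidding is not dominant.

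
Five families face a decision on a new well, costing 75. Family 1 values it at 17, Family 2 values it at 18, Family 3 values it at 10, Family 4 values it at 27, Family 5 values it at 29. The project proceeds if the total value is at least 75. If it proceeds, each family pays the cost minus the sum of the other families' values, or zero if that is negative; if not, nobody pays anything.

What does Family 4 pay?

1

Total value 101 ≥ cost 75, so the project is built.
The other families' values sum to 74.
Cost minus that sum is 75 - 74 = 1.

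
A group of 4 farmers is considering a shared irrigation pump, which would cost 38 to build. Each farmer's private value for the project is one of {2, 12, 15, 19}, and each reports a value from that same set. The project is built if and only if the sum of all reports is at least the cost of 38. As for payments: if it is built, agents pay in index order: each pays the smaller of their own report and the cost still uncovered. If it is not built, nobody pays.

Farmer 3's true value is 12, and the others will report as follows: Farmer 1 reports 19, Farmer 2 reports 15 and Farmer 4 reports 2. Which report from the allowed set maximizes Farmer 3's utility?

Report 2: project built, pays 2, utility 12 - 2 = 10.
Report 12: project built, pays 4, utility 12 - 4 = 8.
Report 15: project built, pays 4, utility 12 - 4 = 8.
Report 19: project built, pays 4, utility 12 - 4 = 8.
The best choice is 2 with utility 10.

2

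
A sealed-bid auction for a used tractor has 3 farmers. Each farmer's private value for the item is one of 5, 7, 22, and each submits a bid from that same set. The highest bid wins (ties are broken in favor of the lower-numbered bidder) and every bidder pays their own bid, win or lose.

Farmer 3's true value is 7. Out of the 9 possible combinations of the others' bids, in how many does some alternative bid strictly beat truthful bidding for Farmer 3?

8

Others bid (5, 7): truth gives -7; bid 5 gives -5 > -7. Violating.
Others bid (5, 22): truth gives -7; bid 5 gives -5 > -7. Violating.
Others bid (7, 5): truth gives -7; bid 5 gives -5 > -7. Violating.
Others bid (7, 7): truth gives -7; bid 5 gives -5 > -7. Violating.
Others bid (5, 5): truth gives 0; no alternative beats it.
(Checking all 9 profiles: 8 have a profitable deviation, 1 does not.)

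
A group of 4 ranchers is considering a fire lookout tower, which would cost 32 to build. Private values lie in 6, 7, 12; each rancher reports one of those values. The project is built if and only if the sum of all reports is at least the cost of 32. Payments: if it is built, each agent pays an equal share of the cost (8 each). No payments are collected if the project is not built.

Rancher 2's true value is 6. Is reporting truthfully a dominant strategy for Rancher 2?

Yes

Check each profile of the others' reports and compare truth against every alternative report.
Others report (6, 7, 12): truth gives 0, best alternative gives -2.
Others report (6, 12, 7): truth gives 0, best alternative gives -2.
Others report (7, 6, 12): truth gives 0, best alternative gives -2.
Others report (7, 12, 6): truth gives 0, best alternative gives -2.
Others report (12, 6, 7): truth gives 0, best alternative gives -2.
Others report (12, 7, 6): truth gives 0, best alternative gives -2.
(Remaining 21 profiles checked similarly; truth is weakly best in each.)
In every case the truthful report is at least as good as any alternative, so it is a dominant strategy.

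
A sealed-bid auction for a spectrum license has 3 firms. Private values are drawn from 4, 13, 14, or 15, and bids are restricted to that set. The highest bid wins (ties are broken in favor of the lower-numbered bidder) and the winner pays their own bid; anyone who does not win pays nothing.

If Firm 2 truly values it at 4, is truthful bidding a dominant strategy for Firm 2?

Yes

Check each profile of the others' bids and compare truth against every alternative bid.
Others bid (4, 4): truth gives 0, best alternative gives -9.
Others bid (4, 13): truth gives 0, best alternative gives -9.
Others bid (4, 14): truth gives 0, best alternative gives 0.
Others bid (4, 15): truth gives 0, best alternative gives 0.
Others bid (13, 4): truth gives 0, best alternative gives 0.
Others bid (13, 13): truth gives 0, best alternative gives 0.
(Remaining 10 profiles checked similarly; truth is weakly best in each.)
In every case the truthful bid is at least as good as any alternative, so it is a dominant strategy.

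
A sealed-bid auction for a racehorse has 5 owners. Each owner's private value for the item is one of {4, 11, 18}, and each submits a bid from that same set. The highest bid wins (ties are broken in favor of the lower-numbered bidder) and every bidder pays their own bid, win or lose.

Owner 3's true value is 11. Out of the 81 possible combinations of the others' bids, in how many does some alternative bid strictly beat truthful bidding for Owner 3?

77

Others bid (4, 4, 4, 18): truth gives -11; bid 4 gives -4 > -11. Violating.
Others bid (4, 4, 11, 18): truth gives -11; bid 4 gives -4 > -11. Violating.
Others bid (4, 4, 18, 4): truth gives -11; bid 4 gives -4 > -11. Violating.
Others bid (4, 4, 18, 11): truth gives -11; bid 4 gives -4 > -11. Violating.
Others bid (4, 4, 4, 4): truth gives 0; no alternative beats it.
Others bid (4, 4, 4, 11): truth gives 0; no alternative beats it.
(Checking all 81 profiles: 77 have a profitable deviation, 4 do not.)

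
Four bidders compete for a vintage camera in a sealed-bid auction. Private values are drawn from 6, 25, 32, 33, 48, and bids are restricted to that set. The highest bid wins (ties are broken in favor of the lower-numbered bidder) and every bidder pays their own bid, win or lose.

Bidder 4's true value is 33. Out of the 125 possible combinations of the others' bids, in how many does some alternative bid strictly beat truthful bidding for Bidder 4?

Others bid (6, 6, 6): truth gives 0; bid 25 gives 8 > 0. Violating.
Others bid (6, 6, 25): truth gives 0; bid 32 gives 1 > 0. Violating.
Others bid (6, 6, 33): truth gives -33; bid 6 gives -6 > -33. Violating.
Others bid (6, 6, 48): truth gives -33; bid 6 gives -6 > -33. Violating.
Others bid (6, 6, 32): truth gives 0; no alternative beats it.
Others bid (6, 25, 32): truth gives 0; no alternative beats it.
(Checking all 125 profiles: 106 have a profitable deviation, 19 do not.)

106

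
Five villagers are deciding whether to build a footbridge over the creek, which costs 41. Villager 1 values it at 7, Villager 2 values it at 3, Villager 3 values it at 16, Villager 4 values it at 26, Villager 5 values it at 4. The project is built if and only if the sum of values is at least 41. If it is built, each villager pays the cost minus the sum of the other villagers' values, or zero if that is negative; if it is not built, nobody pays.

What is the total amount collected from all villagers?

Total value 56 ≥ cost 41, so it is built.
Villager 1: others sum to 49; max(0, 41 - 49) = 0.
Villager 2: others sum to 53; max(0, 41 - 53) = 0.
Villager 3: others sum to 40; max(0, 41 - 40) = 1.
Villager 4: others sum to 30; max(0, 41 - 30) = 11.
Villager 5: others sum to 52; max(0, 41 - 52) = 0.
Total collected = 0 + 0 + 1 + 11 + 0 = 12.

12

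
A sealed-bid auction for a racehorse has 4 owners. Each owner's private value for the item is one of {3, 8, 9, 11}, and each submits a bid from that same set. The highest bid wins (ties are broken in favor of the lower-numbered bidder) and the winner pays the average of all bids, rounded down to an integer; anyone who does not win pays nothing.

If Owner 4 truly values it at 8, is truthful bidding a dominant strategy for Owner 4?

Consider the case where Owner 1 bids 3, Owner 2 bids 3 and Owner 3 bids 8.
Truthful bid 8: loses, pays 0, utility 0.
Bid 9 instead: wins, pays 5, utility 8 - 5 = 3.
Since 3 > 0, bidding 9 is strictly better here, so truthful bidding is not dominant.

No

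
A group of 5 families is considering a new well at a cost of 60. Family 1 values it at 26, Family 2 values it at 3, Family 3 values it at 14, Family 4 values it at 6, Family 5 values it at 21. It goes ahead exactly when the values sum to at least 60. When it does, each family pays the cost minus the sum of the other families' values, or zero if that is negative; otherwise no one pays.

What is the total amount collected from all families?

31

Total value 70 ≥ cost 60, so it is built.
Family 1: others sum to 44; max(0, 60 - 44) = 16.
Family 2: others sum to 67; max(0, 60 - 67) = 0.
Family 3: others sum to 56; max(0, 60 - 56) = 4.
Family 4: others sum to 64; max(0, 60 - 64) = 0.
Family 5: others sum to 49; max(0, 60 - 49) = 11.
Total collected = 16 + 0 + 4 + 0 + 11 = 31.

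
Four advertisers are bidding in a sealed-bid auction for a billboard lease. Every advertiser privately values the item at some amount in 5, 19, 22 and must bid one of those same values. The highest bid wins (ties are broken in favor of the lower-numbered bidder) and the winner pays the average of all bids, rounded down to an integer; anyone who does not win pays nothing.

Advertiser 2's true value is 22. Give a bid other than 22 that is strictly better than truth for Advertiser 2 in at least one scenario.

19

Suppose Advertiser 1 bids 5, Advertiser 3 bids 5 and Advertiser 4 bids 5.
Bid 22: wins, pays 9, utility 22 - 9 = 13.
Bid 19: wins, pays 8, utility 22 - 8 = 14.
So bidding 19 beats truth here (14 > 13).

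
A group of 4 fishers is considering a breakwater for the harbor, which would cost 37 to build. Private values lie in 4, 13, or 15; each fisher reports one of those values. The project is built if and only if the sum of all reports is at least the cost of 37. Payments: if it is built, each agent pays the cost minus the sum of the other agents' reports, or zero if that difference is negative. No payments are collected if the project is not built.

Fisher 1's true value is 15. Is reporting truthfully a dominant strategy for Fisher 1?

Yes

Check each profile of the others' reports and compare truth against every alternative report.
Others report (4, 4, 15): truth gives 1, best alternative gives 0.
Others report (4, 15, 4): truth gives 1, best alternative gives 0.
Others report (15, 4, 4): truth gives 1, best alternative gives 0.
Others report (13, 13, 13): truth gives 15, best alternative gives 15.
Others report (13, 13, 15): truth gives 15, best alternative gives 15.
Others report (13, 15, 13): truth gives 15, best alternative gives 15.
(Remaining 21 profiles checked similarly; truth is weakly best in each.)
In every case the truthful report is at least as good as any alternative, so it is a dominant strategy.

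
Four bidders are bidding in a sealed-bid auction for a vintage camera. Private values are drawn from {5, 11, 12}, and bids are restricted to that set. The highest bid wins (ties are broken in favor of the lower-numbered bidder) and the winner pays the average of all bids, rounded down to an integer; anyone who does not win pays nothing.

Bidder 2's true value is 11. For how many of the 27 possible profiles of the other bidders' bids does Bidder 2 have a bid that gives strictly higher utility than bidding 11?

Others bid (5, 5, 12): truth gives 0; bid 12 gives 3 > 0. Violating.
Others bid (5, 11, 12): truth gives 0; bid 12 gives 1 > 0. Violating.
Others bid (5, 12, 5): truth gives 0; bid 12 gives 3 > 0. Violating.
Others bid (5, 12, 11): truth gives 0; bid 12 gives 1 > 0. Violating.
Others bid (5, 5, 5): truth gives 5; no alternative beats it.
Others bid (5, 5, 11): truth gives 3; no alternative beats it.
(Checking all 27 profiles: 10 have a profitable deviation, 17 do not.)

10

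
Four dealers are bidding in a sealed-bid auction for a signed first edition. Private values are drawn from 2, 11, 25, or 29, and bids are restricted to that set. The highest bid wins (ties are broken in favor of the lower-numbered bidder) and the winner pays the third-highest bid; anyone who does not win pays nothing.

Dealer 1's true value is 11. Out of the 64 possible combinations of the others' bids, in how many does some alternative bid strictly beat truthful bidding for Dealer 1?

Others bid (2, 2, 25): truth gives 0; bid 25 gives 9 > 0. Violating.
Others bid (2, 2, 29): truth gives 0; bid 29 gives 9 > 0. Violating.
Others bid (2, 25, 2): truth gives 0; bid 25 gives 9 > 0. Violating.
Others bid (2, 29, 2): truth gives 0; bid 29 gives 9 > 0. Violating.
Others bid (2, 2, 2): truth gives 9; no alternative beats it.
Others bid (2, 2, 11): truth gives 9; no alternative beats it.
(Checking all 64 profiles: 6 have a profitable deviation, 58 do not.)

6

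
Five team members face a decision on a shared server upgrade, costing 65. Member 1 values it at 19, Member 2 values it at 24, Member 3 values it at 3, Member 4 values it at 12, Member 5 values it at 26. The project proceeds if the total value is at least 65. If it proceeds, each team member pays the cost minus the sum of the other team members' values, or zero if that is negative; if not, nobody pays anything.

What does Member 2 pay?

5

Total value 84 ≥ cost 65, so the project is built.
The other team members' values sum to 60.
Cost minus that sum is 65 - 60 = 5.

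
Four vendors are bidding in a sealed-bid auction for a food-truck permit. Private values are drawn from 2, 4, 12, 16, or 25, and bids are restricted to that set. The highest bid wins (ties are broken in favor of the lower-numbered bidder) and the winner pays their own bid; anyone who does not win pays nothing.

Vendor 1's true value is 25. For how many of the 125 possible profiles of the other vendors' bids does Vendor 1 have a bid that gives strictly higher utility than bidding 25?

64

Others bid (2, 2, 2): truth gives 0; bid 2 gives 23 > 0. Violating.
Others bid (2, 2, 4): truth gives 0; bid 4 gives 21 > 0. Violating.
Others bid (2, 2, 12): truth gives 0; bid 12 gives 13 > 0. Violating.
Others bid (2, 2, 16): truth gives 0; bid 16 gives 9 > 0. Violating.
Others bid (2, 2, 25): truth gives 0; no alternative beats it.
Others bid (2, 4, 25): truth gives 0; no alternative beats it.
(Checking all 125 profiles: 64 have a profitable deviation, 61 do not.)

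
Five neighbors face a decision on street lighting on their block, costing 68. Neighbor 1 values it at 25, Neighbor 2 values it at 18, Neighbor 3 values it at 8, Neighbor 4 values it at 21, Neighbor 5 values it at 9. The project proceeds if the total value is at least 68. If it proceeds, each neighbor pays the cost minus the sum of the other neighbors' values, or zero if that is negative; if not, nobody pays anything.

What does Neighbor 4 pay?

8

Total value 81 ≥ cost 68, so the project is built.
The other neighbors' values sum to 60.
Cost minus that sum is 68 - 60 = 8.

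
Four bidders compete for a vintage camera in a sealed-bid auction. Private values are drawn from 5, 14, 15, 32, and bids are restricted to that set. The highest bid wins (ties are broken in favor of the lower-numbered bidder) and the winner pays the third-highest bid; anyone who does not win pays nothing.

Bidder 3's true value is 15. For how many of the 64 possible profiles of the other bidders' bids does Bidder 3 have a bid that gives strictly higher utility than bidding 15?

Others bid (5, 5, 32): truth gives 0; bid 32 gives 10 > 0. Violating.
Others bid (5, 14, 32): truth gives 0; bid 32 gives 1 > 0. Violating.
Others bid (5, 15, 5): truth gives 0; bid 32 gives 10 > 0. Violating.
Others bid (5, 15, 14): truth gives 0; bid 32 gives 1 > 0. Violating.
Others bid (5, 5, 5): truth gives 10; no alternative beats it.
Others bid (5, 5, 14): truth gives 10; no alternative beats it.
(Checking all 64 profiles: 12 have a profitable deviation, 52 do not.)

12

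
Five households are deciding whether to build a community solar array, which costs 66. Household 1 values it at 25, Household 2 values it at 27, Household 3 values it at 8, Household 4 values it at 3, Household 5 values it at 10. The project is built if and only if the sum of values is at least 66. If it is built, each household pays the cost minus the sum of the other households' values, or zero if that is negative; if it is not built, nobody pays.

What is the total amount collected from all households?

Total value 73 ≥ cost 66, so it is built.
Household 1: others sum to 48; max(0, 66 - 48) = 18.
Household 2: others sum to 46; max(0, 66 - 46) = 20.
Household 3: others sum to 65; max(0, 66 - 65) = 1.
Household 4: others sum to 70; max(0, 66 - 70) = 0.
Household 5: others sum to 63; max(0, 66 - 63) = 3.
Total collected = 18 + 20 + 1 + 0 + 3 = 42.

42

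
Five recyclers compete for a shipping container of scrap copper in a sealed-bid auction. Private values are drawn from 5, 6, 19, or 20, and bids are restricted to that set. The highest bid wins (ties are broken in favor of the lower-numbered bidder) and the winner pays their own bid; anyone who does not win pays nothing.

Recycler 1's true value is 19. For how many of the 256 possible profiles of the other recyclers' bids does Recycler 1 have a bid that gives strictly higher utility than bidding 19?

16

Others bid (5, 5, 5, 5): truth gives 0; bid 5 gives 14 > 0. Violating.
Others bid (5, 5, 5, 6): truth gives 0; bid 6 gives 13 > 0. Violating.
Others bid (5, 5, 6, 5): truth gives 0; bid 6 gives 13 > 0. Violating.
Others bid (5, 5, 6, 6): truth gives 0; bid 6 gives 13 > 0. Violating.
Others bid (5, 5, 5, 19): truth gives 0; no alternative beats it.
Others bid (5, 5, 5, 20): truth gives 0; no alternative beats it.
(Checking all 256 profiles: 16 have a profitable deviation, 240 do not.)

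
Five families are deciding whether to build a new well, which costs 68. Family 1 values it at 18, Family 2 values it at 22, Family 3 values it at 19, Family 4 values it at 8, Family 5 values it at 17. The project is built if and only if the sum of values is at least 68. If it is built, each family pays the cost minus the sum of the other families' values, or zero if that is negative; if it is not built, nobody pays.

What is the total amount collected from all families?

Total value 84 ≥ cost 68, so it is built.
Family 1: others sum to 66; max(0, 68 - 66) = 2.
Family 2: others sum to 62; max(0, 68 - 62) = 6.
Family 3: others sum to 65; max(0, 68 - 65) = 3.
Family 4: others sum to 76; max(0, 68 - 76) = 0.
Family 5: others sum to 67; max(0, 68 - 67) = 1.
Total collected = 2 + 6 + 3 + 0 + 1 = 12.

12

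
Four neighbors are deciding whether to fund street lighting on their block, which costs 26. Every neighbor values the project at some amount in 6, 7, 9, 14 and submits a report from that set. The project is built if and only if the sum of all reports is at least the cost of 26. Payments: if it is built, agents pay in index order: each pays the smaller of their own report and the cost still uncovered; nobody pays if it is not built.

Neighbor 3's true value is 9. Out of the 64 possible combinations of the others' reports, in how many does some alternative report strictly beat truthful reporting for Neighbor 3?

Others report (6, 6, 7): truth gives 0; report 7 gives 2 > 0. Violating.
Others report (6, 6, 9): truth gives 0; report 6 gives 3 > 0. Violating.
Others report (6, 6, 14): truth gives 0; report 6 gives 3 > 0. Violating.
Others report (6, 7, 6): truth gives 0; report 7 gives 2 > 0. Violating.
Others report (6, 6, 6): truth gives 0; no alternative beats it.
Others report (6, 14, 6): truth gives 3; no alternative beats it.
(Checking all 64 profiles: 35 have a profitable deviation, 29 do not.)

35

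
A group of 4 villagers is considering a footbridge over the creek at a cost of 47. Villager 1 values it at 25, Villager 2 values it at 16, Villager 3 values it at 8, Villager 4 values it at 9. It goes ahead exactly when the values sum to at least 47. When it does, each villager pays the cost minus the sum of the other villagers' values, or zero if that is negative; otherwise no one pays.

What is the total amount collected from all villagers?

Total value 58 ≥ cost 47, so it is built.
Villager 1: others sum to 33; max(0, 47 - 33) = 14.
Villager 2: others sum to 42; max(0, 47 - 42) = 5.
Villager 3: others sum to 50; max(0, 47 - 50) = 0.
Villager 4: others sum to 49; max(0, 47 - 49) = 0.
Total collected = 14 + 5 + 0 + 0 = 19.

19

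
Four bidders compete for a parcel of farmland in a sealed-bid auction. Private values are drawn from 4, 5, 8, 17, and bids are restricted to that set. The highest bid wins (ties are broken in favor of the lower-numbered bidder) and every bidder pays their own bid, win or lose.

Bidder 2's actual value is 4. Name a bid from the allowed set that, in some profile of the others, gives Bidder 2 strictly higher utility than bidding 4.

Suppose Bidder 1 bids 4, Bidder 3 bids 4 and Bidder 4 bids 4.
Bid 4: loses but pays 4, utility -4.
Bid 5: wins, pays 5, utility 4 - 5 = -1.
So bidding 5 beats truth here (-1 > -4).

5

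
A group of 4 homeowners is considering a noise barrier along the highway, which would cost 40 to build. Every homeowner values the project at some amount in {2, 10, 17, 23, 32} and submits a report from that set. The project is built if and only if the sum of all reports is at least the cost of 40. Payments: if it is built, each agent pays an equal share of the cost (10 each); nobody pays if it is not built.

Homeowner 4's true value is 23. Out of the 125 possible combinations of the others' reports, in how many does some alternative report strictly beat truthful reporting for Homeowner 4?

Others report (2, 2, 10): truth gives 0; report 32 gives 13 > 0. Violating.
Others report (2, 10, 2): truth gives 0; report 32 gives 13 > 0. Violating.
Others report (10, 2, 2): truth gives 0; report 32 gives 13 > 0. Violating.
Others report (2, 2, 2): truth gives 0; no alternative beats it.
Others report (2, 2, 17): truth gives 13; no alternative beats it.
(Checking all 125 profiles: 3 have a profitable deviation, 122 do not.)

3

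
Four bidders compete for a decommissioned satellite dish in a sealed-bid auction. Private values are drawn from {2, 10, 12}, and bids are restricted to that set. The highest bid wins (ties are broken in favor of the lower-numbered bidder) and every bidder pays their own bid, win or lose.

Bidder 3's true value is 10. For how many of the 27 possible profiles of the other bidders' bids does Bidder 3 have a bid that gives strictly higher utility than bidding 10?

Others bid (2, 2, 12): truth gives -10; bid 2 gives -2 > -10. Violating.
Others bid (2, 10, 2): truth gives -10; bid 2 gives -2 > -10. Violating.
Others bid (2, 10, 10): truth gives -10; bid 2 gives -2 > -10. Violating.
Others bid (2, 10, 12): truth gives -10; bid 2 gives -2 > -10. Violating.
Others bid (2, 2, 2): truth gives 0; no alternative beats it.
Others bid (2, 2, 10): truth gives 0; no alternative beats it.
(Checking all 27 profiles: 25 have a profitable deviation, 2 do not.)

25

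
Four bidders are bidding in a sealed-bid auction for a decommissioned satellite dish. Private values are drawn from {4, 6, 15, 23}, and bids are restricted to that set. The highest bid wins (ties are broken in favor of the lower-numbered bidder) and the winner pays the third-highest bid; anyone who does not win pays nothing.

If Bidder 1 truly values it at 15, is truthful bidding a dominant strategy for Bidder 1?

No

Consider the case where Bidder 2 bids 4, Bidder 3 bids 4 and Bidder 4 bids 23.
Truthful bid 15: loses, pays 0, utility 0.
Bid 23 instead: wins, pays 4, utility 15 - 4 = 11.
Since 11 > 0, bidding 23 is strictly better here, so truthful bidding is not dominant.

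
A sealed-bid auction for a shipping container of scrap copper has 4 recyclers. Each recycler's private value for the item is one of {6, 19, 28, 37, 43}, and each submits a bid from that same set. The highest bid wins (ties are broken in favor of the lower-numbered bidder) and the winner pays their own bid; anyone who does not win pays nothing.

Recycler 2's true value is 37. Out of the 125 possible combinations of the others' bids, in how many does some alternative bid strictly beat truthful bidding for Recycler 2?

18

Others bid (6, 6, 6): truth gives 0; bid 19 gives 18 > 0. Violating.
Others bid (6, 6, 19): truth gives 0; bid 19 gives 18 > 0. Violating.
Others bid (6, 6, 28): truth gives 0; bid 28 gives 9 > 0. Violating.
Others bid (6, 19, 6): truth gives 0; bid 19 gives 18 > 0. Violating.
Others bid (6, 6, 37): truth gives 0; no alternative beats it.
Others bid (6, 6, 43): truth gives 0; no alternative beats it.
(Checking all 125 profiles: 18 have a profitable deviation, 107 do not.)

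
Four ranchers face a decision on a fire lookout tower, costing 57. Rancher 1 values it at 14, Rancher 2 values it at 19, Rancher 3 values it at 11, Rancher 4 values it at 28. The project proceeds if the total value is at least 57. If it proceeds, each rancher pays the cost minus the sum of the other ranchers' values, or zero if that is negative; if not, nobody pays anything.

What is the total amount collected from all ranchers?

Total value 72 ≥ cost 57, so it is built.
Rancher 1: others sum to 58; max(0, 57 - 58) = 0.
Rancher 2: others sum to 53; max(0, 57 - 53) = 4.
Rancher 3: others sum to 61; max(0, 57 - 61) = 0.
Rancher 4: others sum to 44; max(0, 57 - 44) = 13.
Total collected = 0 + 4 + 0 + 13 = 17.

17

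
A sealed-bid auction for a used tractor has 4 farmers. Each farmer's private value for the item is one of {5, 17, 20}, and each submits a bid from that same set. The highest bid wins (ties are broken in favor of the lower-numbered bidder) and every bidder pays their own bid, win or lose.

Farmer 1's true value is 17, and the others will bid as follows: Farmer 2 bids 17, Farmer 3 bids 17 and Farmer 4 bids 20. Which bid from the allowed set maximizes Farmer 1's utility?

20

Bid 5: loses but pays 5, utility -5.
Bid 17: loses but pays 17, utility -17.
Bid 20: wins, pays 20, utility 17 - 20 = -3.
The best choice is 20 with utility -3.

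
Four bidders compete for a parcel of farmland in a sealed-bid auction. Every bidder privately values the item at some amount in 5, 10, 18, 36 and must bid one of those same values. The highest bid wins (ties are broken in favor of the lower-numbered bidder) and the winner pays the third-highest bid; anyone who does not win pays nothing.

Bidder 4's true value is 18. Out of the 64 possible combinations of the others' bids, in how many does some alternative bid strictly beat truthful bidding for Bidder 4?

Others bid (5, 5, 18): truth gives 0; bid 36 gives 13 > 0. Violating.
Others bid (5, 10, 18): truth gives 0; bid 36 gives 8 > 0. Violating.
Others bid (5, 18, 5): truth gives 0; bid 36 gives 13 > 0. Violating.
Others bid (5, 18, 10): truth gives 0; bid 36 gives 8 > 0. Violating.
Others bid (5, 5, 5): truth gives 13; no alternative beats it.
Others bid (5, 5, 10): truth gives 13; no alternative beats it.
(Checking all 64 profiles: 12 have a profitable deviation, 52 do not.)

12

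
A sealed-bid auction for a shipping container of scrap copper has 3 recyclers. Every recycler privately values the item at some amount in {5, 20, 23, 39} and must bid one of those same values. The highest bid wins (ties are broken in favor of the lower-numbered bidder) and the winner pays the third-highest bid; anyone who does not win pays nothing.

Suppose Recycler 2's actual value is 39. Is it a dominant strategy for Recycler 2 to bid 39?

Check each profile of the others' bids and compare truth against every alternative bid.
Others bid (5, 39): truth gives 34, best alternative gives 0.
Others bid (23, 5): truth gives 34, best alternative gives 0.
Others bid (20, 39): truth gives 19, best alternative gives 0.
Others bid (23, 20): truth gives 19, best alternative gives 0.
Others bid (23, 23): truth gives 16, best alternative gives 0.
Others bid (23, 39): truth gives 16, best alternative gives 0.
(Remaining 10 profiles checked similarly; truth is weakly best in each.)
In every case the truthful bid is at least as good as any alternative, so it is a dominant strategy.

Yes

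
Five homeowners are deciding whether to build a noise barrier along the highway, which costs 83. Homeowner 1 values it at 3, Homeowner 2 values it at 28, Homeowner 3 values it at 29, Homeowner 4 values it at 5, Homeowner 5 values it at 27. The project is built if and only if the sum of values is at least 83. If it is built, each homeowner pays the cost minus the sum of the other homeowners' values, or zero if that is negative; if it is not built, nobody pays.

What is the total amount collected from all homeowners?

Total value 92 ≥ cost 83, so it is built.
Homeowner 1: others sum to 89; max(0, 83 - 89) = 0.
Homeowner 2: others sum to 64; max(0, 83 - 64) = 19.
Homeowner 3: others sum to 63; max(0, 83 - 63) = 20.
Homeowner 4: others sum to 87; max(0, 83 - 87) = 0.
Homeowner 5: others sum to 65; max(0, 83 - 65) = 18.
Total collected = 0 + 19 + 20 + 0 + 18 = 57.

57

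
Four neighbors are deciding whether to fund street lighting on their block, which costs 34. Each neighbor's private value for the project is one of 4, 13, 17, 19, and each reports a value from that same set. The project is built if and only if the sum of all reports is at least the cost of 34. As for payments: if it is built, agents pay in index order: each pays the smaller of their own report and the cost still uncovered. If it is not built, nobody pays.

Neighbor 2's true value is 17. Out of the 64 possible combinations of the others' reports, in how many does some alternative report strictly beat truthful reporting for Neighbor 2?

Others report (4, 4, 13): truth gives 0; report 13 gives 4 > 0. Violating.
Others report (4, 4, 17): truth gives 0; report 13 gives 4 > 0. Violating.
Others report (4, 4, 19): truth gives 0; report 13 gives 4 > 0. Violating.
Others report (4, 13, 4): truth gives 0; report 13 gives 4 > 0. Violating.
Others report (4, 4, 4): truth gives 0; no alternative beats it.
(Checking all 64 profiles: 63 have a profitable deviation, 1 does not.)

63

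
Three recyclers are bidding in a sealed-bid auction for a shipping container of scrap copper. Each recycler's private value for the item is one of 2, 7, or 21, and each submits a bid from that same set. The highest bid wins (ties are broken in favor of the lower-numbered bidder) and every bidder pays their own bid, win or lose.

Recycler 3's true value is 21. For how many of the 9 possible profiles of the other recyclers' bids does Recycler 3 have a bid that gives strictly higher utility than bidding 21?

6

Others bid (2, 2): truth gives 0; bid 7 gives 14 > 0. Violating.
Others bid (2, 21): truth gives -21; bid 2 gives -2 > -21. Violating.
Others bid (7, 21): truth gives -21; bid 2 gives -2 > -21. Violating.
Others bid (21, 2): truth gives -21; bid 2 gives -2 > -21. Violating.
Others bid (2, 7): truth gives 0; no alternative beats it.
Others bid (7, 2): truth gives 0; no alternative beats it.
(Checking all 9 profiles: 6 have a profitable deviation, 3 do not.)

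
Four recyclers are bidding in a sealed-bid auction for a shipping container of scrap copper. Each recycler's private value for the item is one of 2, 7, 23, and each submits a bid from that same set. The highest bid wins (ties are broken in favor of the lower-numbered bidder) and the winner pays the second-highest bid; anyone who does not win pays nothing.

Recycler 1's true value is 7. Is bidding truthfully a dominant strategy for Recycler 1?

Yes

Check each profile of the others' bids and compare truth against every alternative bid.
Others bid (2, 2, 2): truth gives 5, best alternative gives 5.
Others bid (2, 2, 7): truth gives 0, best alternative gives 0.
Others bid (2, 2, 23): truth gives 0, best alternative gives 0.
Others bid (2, 7, 2): truth gives 0, best alternative gives 0.
Others bid (2, 7, 7): truth gives 0, best alternative gives 0.
Others bid (2, 7, 23): truth gives 0, best alternative gives 0.
(Remaining 21 profiles checked similarly; truth is weakly best in each.)
In every case the truthful bid is at least as good as any alternative, so it is a dominant strategy.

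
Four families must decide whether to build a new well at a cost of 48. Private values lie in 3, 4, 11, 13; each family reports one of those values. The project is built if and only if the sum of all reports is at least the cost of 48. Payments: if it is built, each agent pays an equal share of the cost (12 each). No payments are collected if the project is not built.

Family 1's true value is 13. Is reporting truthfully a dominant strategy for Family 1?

Yes

Check each profile of the others' reports and compare truth against every alternative report.
Others report (11, 11, 13): truth gives 1, best alternative gives 0.
Others report (11, 13, 11): truth gives 1, best alternative gives 0.
Others report (13, 11, 11): truth gives 1, best alternative gives 0.
Others report (11, 13, 13): truth gives 1, best alternative gives 1.
Others report (13, 11, 13): truth gives 1, best alternative gives 1.
Others report (13, 13, 11): truth gives 1, best alternative gives 1.
(Remaining 58 profiles checked similarly; truth is weakly best in each.)
In every case the truthful report is at least as good as any alternative, so it is a dominant strategy.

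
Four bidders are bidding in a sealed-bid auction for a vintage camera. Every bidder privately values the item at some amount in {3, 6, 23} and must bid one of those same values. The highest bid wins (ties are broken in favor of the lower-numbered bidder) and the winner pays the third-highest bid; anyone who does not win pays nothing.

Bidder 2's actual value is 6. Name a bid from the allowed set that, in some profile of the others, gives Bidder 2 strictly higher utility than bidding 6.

Suppose Bidder 1 bids 3, Bidder 3 bids 3 and Bidder 4 bids 23.
Bid 6: loses, pays 0, utility 0.
Bid 23: wins, pays 3, utility 6 - 3 = 3.
So bidding 23 beats truth here (3 > 0).

23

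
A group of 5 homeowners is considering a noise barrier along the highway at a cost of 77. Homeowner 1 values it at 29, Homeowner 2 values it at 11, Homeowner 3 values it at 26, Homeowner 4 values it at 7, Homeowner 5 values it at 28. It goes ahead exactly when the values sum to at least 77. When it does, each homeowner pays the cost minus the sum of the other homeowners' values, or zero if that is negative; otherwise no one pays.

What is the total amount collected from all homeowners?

11

Total value 101 ≥ cost 77, so it is built.
Homeowner 1: others sum to 72; max(0, 77 - 72) = 5.
Homeowner 2: others sum to 90; max(0, 77 - 90) = 0.
Homeowner 3: others sum to 75; max(0, 77 - 75) = 2.
Homeowner 4: others sum to 94; max(0, 77 - 94) = 0.
Homeowner 5: others sum to 73; max(0, 77 - 73) = 4.
Total collected = 5 + 0 + 2 + 0 + 4 = 11.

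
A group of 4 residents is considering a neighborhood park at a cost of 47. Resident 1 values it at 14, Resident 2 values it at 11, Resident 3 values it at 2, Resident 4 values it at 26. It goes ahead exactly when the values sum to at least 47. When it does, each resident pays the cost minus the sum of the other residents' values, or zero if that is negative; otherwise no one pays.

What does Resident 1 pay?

8

Total value 53 ≥ cost 47, so the project is built.
The other residents' values sum to 39.
Cost minus that sum is 47 - 39 = 8.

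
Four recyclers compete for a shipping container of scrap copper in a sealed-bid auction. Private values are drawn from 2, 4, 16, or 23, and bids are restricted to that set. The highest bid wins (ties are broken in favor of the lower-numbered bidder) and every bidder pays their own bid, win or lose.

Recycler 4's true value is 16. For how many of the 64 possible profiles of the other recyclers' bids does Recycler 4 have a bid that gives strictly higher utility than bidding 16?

57

Others bid (2, 2, 2): truth gives 0; bid 4 gives 12 > 0. Violating.
Others bid (2, 2, 16): truth gives -16; bid 2 gives -2 > -16. Violating.
Others bid (2, 2, 23): truth gives -16; bid 2 gives -2 > -16. Violating.
Others bid (2, 4, 16): truth gives -16; bid 2 gives -2 > -16. Violating.
Others bid (2, 2, 4): truth gives 0; no alternative beats it.
Others bid (2, 4, 2): truth gives 0; no alternative beats it.
(Checking all 64 profiles: 57 have a profitable deviation, 7 do not.)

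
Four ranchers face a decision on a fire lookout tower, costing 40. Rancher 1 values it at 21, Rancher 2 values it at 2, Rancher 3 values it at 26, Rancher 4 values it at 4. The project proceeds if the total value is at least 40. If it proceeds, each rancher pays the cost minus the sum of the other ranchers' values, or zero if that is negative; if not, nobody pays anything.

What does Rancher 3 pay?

Total value 53 ≥ cost 40, so the project is built.
The other ranchers' values sum to 27.
Cost minus that sum is 40 - 27 = 13.

13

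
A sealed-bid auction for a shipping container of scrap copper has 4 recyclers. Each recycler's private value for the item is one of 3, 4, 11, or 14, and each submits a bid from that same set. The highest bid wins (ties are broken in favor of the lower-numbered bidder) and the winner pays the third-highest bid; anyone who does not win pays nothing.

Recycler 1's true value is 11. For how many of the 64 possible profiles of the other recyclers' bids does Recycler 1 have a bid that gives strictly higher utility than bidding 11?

12

Others bid (3, 3, 14): truth gives 0; bid 14 gives 8 > 0. Violating.
Others bid (3, 4, 14): truth gives 0; bid 14 gives 7 > 0. Violating.
Others bid (3, 14, 3): truth gives 0; bid 14 gives 8 > 0. Violating.
Others bid (3, 14, 4): truth gives 0; bid 14 gives 7 > 0. Violating.
Others bid (3, 3, 3): truth gives 8; no alternative beats it.
Others bid (3, 3, 4): truth gives 8; no alternative beats it.
(Checking all 64 profiles: 12 have a profitable deviation, 52 do not.)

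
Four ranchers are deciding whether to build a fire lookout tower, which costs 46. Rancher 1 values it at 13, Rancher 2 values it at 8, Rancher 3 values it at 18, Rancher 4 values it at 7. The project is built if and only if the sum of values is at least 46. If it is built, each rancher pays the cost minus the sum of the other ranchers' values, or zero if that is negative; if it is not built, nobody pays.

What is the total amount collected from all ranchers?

Total value 46 ≥ cost 46, so it is built.
Rancher 1: others sum to 33; max(0, 46 - 33) = 13.
Rancher 2: others sum to 38; max(0, 46 - 38) = 8.
Rancher 3: others sum to 28; max(0, 46 - 28) = 18.
Rancher 4: others sum to 39; max(0, 46 - 39) = 7.
Total collected = 13 + 8 + 18 + 7 = 46.

46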